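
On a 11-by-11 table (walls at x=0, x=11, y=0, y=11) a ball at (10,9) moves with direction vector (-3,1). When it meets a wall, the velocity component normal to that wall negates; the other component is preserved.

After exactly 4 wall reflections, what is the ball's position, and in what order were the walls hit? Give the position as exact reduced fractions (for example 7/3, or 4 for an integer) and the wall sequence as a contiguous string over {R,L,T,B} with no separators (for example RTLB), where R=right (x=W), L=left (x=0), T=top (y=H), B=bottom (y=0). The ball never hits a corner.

Final position: (0,7/3)
Wall sequence: TLRL

1. t=2 → T at (4,11); v=(-3,-1)
2. t=4/3 → L at (0,29/3); v=(3,-1)
3. t=11/3 → R at (11,6); v=(-3,-1)
4. t=11/3 → L at (0,7/3); v=(3,-1)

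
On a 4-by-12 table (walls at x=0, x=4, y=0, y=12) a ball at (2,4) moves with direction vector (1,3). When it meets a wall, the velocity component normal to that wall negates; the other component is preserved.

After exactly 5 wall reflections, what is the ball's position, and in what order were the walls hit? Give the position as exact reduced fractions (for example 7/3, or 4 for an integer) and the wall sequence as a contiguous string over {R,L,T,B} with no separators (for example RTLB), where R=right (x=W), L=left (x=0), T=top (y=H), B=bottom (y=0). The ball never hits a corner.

Final position: (4,10)
Wall sequence: RTLBR

1. t=2 → R at (4,10); v=(-1,3)
2. t=2/3 → T at (10/3,12); v=(-1,-3)
3. t=10/3 → L at (0,2); v=(1,-3)
4. t=2/3 → B at (2/3,0); v=(1,3)
5. t=10/3 → R at (4,10); v=(-1,3)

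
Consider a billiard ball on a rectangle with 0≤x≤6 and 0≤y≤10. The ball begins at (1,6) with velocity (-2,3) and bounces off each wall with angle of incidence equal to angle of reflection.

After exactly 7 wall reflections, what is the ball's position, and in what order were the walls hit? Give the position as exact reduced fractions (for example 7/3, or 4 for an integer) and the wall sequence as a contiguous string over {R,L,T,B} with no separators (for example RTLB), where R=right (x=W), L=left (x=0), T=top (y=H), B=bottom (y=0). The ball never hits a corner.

Final position: (6,11/2)
Wall sequence: LTRBLTR

1. t=1/2 → L at (0,15/2); v=(2,3)
2. t=5/6 → T at (5/3,10); v=(2,-3)
3. t=13/6 → R at (6,7/2); v=(-2,-3)
4. t=7/6 → B at (11/3,0); v=(-2,3)
5. t=11/6 → L at (0,11/2); v=(2,3)
6. t=3/2 → T at (3,10); v=(2,-3)
7. t=3/2 → R at (6,11/2); v=(-2,-3)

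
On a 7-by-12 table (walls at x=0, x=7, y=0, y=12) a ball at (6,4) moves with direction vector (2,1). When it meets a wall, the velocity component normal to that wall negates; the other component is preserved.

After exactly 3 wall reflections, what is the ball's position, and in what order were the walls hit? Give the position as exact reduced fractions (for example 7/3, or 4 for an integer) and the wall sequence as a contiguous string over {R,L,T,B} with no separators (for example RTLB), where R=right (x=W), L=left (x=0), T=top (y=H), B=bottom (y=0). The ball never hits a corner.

Final position: (7,23/2)
Wall sequence: RLR

1. t=1/2 → R at (7,9/2); v=(-2,1)
2. t=7/2 → L at (0,8); v=(2,1)
3. t=7/2 → R at (7,23/2); v=(-2,1)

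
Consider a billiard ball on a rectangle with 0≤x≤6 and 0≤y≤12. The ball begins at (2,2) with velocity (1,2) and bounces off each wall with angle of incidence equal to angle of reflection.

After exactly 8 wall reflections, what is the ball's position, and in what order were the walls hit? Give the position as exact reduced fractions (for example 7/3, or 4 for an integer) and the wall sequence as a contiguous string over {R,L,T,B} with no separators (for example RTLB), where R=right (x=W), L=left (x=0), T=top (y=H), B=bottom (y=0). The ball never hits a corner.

Final position: (1,0)
Wall sequence: RTLBRTLB

1. t=4 → R at (6,10); v=(-1,2)
2. t=1 → T at (5,12); v=(-1,-2)
3. t=5 → L at (0,2); v=(1,-2)
4. t=1 → B at (1,0); v=(1,2)
5. t=5 → R at (6,10); v=(-1,2)
6. t=1 → T at (5,12); v=(-1,-2)
7. t=5 → L at (0,2); v=(1,-2)
8. t=1 → B at (1,0); v=(1,2)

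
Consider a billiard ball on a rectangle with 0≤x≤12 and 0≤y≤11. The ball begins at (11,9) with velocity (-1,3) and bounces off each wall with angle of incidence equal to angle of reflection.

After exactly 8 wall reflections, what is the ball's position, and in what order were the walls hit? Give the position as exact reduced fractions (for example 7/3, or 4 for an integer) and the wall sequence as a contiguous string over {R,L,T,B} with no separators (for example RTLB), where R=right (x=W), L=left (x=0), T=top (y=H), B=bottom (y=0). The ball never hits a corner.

1. t=2/3 → T at (31/3,11); v=(-1,-3)
2. t=11/3 → B at (20/3,0); v=(-1,3)
3. t=11/3 → T at (3,11); v=(-1,-3)
4. t=3 → L at (0,2); v=(1,-3)
5. t=2/3 → B at (2/3,0); v=(1,3)
6. t=11/3 → T at (13/3,11); v=(1,-3)
7. t=11/3 → B at (8,0); v=(1,3)
8. t=11/3 → T at (35/3,11); v=(1,-3)

Final position: (35/3,11)
Wall sequence: TBTLBTBT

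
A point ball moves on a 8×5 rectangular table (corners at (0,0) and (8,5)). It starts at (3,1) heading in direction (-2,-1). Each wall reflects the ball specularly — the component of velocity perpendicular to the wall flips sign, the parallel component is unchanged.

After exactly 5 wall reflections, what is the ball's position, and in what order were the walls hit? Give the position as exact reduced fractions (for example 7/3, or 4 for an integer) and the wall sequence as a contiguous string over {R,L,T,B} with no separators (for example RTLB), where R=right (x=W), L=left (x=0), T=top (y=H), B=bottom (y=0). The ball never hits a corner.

Final position: (0,3/2)
Wall sequence: BLRTL

1. t=1 → B at (1,0); v=(-2,1)
2. t=1/2 → L at (0,1/2); v=(2,1)
3. t=4 → R at (8,9/2); v=(-2,1)
4. t=1/2 → T at (7,5); v=(-2,-1)
5. t=7/2 → L at (0,3/2); v=(2,-1)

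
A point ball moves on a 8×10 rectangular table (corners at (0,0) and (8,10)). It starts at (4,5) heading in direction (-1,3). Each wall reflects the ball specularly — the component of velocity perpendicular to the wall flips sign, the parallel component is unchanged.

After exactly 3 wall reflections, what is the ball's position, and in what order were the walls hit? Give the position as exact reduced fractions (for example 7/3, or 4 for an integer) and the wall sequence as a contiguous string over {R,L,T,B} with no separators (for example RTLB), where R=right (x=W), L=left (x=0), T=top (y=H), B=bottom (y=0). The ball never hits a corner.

1. t=5/3 → T at (7/3,10); v=(-1,-3)
2. t=7/3 → L at (0,3); v=(1,-3)
3. t=1 → B at (1,0); v=(1,3)

Final position: (1,0)
Wall sequence: TLB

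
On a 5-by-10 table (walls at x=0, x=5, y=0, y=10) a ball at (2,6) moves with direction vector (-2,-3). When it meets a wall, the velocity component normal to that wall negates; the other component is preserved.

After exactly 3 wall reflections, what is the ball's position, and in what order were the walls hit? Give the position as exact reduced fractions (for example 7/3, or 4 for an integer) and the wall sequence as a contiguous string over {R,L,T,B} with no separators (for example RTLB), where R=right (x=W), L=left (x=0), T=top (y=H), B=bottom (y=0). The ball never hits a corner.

Final position: (5,9/2)
Wall sequence: LBR

1. t=1 → L at (0,3); v=(2,-3)
2. t=1 → B at (2,0); v=(2,3)
3. t=3/2 → R at (5,9/2); v=(-2,3)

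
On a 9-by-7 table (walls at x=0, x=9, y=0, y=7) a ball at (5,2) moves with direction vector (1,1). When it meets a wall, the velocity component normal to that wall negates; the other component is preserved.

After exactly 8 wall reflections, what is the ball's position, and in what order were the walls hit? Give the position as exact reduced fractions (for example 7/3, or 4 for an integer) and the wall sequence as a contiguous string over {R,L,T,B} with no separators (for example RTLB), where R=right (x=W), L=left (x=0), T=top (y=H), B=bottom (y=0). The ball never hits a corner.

1. t=4 → R at (9,6); v=(-1,1)
2. t=1 → T at (8,7); v=(-1,-1)
3. t=7 → B at (1,0); v=(-1,1)
4. t=1 → L at (0,1); v=(1,1)
5. t=6 → T at (6,7); v=(1,-1)
6. t=3 → R at (9,4); v=(-1,-1)
7. t=4 → B at (5,0); v=(-1,1)
8. t=5 → L at (0,5); v=(1,1)

Final position: (0,5)
Wall sequence: RTBLTRBL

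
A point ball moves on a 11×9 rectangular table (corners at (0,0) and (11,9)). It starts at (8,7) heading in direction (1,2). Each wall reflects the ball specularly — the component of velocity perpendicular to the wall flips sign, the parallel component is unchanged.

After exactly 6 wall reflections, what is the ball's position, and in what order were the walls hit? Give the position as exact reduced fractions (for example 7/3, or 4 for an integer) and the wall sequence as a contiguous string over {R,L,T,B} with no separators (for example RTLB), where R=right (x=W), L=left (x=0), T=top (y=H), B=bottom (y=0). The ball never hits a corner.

1. t=1 → T at (9,9); v=(1,-2)
2. t=2 → R at (11,5); v=(-1,-2)
3. t=5/2 → B at (17/2,0); v=(-1,2)
4. t=9/2 → T at (4,9); v=(-1,-2)
5. t=4 → L at (0,1); v=(1,-2)
6. t=1/2 → B at (1/2,0); v=(1,2)

Final position: (1/2,0)
Wall sequence: TRBTLB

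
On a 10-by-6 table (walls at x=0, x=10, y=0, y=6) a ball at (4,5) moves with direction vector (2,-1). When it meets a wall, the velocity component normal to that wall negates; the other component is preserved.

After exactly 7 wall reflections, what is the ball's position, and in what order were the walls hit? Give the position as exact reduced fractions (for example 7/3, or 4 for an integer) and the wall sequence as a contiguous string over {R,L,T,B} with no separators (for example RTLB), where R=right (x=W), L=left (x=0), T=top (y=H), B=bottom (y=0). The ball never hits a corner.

1. t=3 → R at (10,2); v=(-2,-1)
2. t=2 → B at (6,0); v=(-2,1)
3. t=3 → L at (0,3); v=(2,1)
4. t=3 → T at (6,6); v=(2,-1)
5. t=2 → R at (10,4); v=(-2,-1)
6. t=4 → B at (2,0); v=(-2,1)
7. t=1 → L at (0,1); v=(2,1)

Final position: (0,1)
Wall sequence: RBLTRBL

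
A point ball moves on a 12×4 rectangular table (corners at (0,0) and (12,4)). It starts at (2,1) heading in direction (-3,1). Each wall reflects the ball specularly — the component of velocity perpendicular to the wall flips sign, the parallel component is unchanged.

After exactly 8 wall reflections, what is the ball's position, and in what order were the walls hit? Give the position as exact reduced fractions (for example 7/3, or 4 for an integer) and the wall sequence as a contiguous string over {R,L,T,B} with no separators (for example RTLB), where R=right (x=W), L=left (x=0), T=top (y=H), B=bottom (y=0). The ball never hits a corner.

Final position: (5,0)
Wall sequence: LTRBLTRB

1. t=2/3 → L at (0,5/3); v=(3,1)
2. t=7/3 → T at (7,4); v=(3,-1)
3. t=5/3 → R at (12,7/3); v=(-3,-1)
4. t=7/3 → B at (5,0); v=(-3,1)
5. t=5/3 → L at (0,5/3); v=(3,1)
6. t=7/3 → T at (7,4); v=(3,-1)
7. t=5/3 → R at (12,7/3); v=(-3,-1)
8. t=7/3 → B at (5,0); v=(-3,1)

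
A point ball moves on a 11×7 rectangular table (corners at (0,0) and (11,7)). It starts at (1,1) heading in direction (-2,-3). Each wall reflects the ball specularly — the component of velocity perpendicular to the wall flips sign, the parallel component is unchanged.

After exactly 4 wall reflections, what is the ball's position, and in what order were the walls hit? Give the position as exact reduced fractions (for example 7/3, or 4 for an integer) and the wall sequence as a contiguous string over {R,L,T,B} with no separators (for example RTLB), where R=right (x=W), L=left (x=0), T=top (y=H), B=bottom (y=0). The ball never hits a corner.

1. t=1/3 → B at (1/3,0); v=(-2,3)
2. t=1/6 → L at (0,1/2); v=(2,3)
3. t=13/6 → T at (13/3,7); v=(2,-3)
4. t=7/3 → B at (9,0); v=(2,3)

Final position: (9,0)
Wall sequence: BLTB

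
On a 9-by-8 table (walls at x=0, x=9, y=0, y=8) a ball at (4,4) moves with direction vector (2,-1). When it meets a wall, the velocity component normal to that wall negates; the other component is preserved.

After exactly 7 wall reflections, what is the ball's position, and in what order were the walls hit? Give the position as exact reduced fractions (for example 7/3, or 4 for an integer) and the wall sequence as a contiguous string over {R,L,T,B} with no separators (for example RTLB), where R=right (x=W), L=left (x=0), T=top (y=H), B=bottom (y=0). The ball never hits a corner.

Final position: (8,0)
Wall sequence: RBLRTLB

1. t=5/2 → R at (9,3/2); v=(-2,-1)
2. t=3/2 → B at (6,0); v=(-2,1)
3. t=3 → L at (0,3); v=(2,1)
4. t=9/2 → R at (9,15/2); v=(-2,1)
5. t=1/2 → T at (8,8); v=(-2,-1)
6. t=4 → L at (0,4); v=(2,-1)
7. t=4 → B at (8,0); v=(2,1)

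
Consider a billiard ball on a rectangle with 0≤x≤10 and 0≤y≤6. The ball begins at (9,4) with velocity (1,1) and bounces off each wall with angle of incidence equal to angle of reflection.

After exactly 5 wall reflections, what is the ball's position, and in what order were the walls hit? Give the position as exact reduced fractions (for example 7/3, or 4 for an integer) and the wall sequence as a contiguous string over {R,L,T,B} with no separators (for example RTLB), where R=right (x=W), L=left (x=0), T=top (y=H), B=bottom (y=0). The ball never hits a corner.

1. t=1 → R at (10,5); v=(-1,1)
2. t=1 → T at (9,6); v=(-1,-1)
3. t=6 → B at (3,0); v=(-1,1)
4. t=3 → L at (0,3); v=(1,1)
5. t=3 → T at (3,6); v=(1,-1)

Final position: (3,6)
Wall sequence: RTBLT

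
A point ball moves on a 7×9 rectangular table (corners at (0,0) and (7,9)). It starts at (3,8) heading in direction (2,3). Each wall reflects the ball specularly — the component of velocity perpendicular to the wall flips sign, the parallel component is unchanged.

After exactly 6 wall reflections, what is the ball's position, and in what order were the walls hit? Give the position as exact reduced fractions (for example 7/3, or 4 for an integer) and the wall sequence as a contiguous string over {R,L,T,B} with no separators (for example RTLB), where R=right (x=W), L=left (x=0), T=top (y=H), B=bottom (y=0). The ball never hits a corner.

1. t=1/3 → T at (11/3,9); v=(2,-3)
2. t=5/3 → R at (7,4); v=(-2,-3)
3. t=4/3 → B at (13/3,0); v=(-2,3)
4. t=13/6 → L at (0,13/2); v=(2,3)
5. t=5/6 → T at (5/3,9); v=(2,-3)
6. t=8/3 → R at (7,1); v=(-2,-3)

Final position: (7,1)
Wall sequence: TRBLTR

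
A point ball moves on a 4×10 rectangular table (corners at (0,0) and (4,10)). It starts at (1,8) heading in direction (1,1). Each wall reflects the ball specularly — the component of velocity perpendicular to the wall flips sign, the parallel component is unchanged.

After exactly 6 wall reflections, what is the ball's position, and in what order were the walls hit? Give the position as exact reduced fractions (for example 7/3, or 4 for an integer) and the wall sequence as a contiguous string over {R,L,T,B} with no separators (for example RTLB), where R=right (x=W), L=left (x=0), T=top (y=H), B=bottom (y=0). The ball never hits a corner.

1. t=2 → T at (3,10); v=(1,-1)
2. t=1 → R at (4,9); v=(-1,-1)
3. t=4 → L at (0,5); v=(1,-1)
4. t=4 → R at (4,1); v=(-1,-1)
5. t=1 → B at (3,0); v=(-1,1)
6. t=3 → L at (0,3); v=(1,1)

Final position: (0,3)
Wall sequence: TRLRBL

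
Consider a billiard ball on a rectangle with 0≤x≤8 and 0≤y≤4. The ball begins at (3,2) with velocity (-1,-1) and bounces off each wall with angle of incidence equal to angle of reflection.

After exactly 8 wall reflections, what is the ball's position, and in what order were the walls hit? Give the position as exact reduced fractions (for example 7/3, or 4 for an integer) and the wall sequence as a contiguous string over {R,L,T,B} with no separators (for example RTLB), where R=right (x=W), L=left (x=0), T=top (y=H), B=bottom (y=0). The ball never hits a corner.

1. t=2 → B at (1,0); v=(-1,1)
2. t=1 → L at (0,1); v=(1,1)
3. t=3 → T at (3,4); v=(1,-1)
4. t=4 → B at (7,0); v=(1,1)
5. t=1 → R at (8,1); v=(-1,1)
6. t=3 → T at (5,4); v=(-1,-1)
7. t=4 → B at (1,0); v=(-1,1)
8. t=1 → L at (0,1); v=(1,1)

Final position: (0,1)
Wall sequence: BLTBRTBL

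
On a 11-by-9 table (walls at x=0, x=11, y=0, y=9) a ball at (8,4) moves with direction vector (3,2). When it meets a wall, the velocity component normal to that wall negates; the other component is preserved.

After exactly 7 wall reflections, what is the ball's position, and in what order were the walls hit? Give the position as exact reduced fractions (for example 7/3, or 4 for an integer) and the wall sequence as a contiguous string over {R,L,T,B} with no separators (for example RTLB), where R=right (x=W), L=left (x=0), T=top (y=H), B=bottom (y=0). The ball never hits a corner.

Final position: (0,8)
Wall sequence: RTLBRTL

1. t=1 → R at (11,6); v=(-3,2)
2. t=3/2 → T at (13/2,9); v=(-3,-2)
3. t=13/6 → L at (0,14/3); v=(3,-2)
4. t=7/3 → B at (7,0); v=(3,2)
5. t=4/3 → R at (11,8/3); v=(-3,2)
6. t=19/6 → T at (3/2,9); v=(-3,-2)
7. t=1/2 → L at (0,8); v=(3,-2)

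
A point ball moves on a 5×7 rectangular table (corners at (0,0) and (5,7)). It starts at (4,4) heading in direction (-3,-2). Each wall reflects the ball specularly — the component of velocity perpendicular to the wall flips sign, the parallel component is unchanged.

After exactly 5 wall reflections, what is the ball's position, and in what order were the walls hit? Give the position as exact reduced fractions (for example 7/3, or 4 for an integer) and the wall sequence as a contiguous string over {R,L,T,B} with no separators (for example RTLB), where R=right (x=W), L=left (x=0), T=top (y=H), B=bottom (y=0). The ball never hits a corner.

Final position: (5/2,7)
Wall sequence: LBRLT

1. t=4/3 → L at (0,4/3); v=(3,-2)
2. t=2/3 → B at (2,0); v=(3,2)
3. t=1 → R at (5,2); v=(-3,2)
4. t=5/3 → L at (0,16/3); v=(3,2)
5. t=5/6 → T at (5/2,7); v=(3,-2)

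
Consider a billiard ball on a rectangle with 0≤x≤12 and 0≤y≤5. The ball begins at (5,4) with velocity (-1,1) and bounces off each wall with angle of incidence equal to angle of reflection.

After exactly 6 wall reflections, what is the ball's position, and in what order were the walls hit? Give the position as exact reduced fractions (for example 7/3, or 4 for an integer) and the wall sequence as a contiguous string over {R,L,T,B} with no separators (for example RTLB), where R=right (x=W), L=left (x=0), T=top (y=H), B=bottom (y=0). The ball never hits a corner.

1. t=1 → T at (4,5); v=(-1,-1)
2. t=4 → L at (0,1); v=(1,-1)
3. t=1 → B at (1,0); v=(1,1)
4. t=5 → T at (6,5); v=(1,-1)
5. t=5 → B at (11,0); v=(1,1)
6. t=1 → R at (12,1); v=(-1,1)

Final position: (12,1)
Wall sequence: TLBTBR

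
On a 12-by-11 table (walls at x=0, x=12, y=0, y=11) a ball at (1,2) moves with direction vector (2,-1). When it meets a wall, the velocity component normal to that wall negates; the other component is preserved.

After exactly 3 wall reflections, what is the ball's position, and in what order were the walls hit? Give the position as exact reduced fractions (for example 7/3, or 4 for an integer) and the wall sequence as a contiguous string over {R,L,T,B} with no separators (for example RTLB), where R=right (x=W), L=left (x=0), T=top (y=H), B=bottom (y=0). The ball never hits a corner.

1. t=2 → B at (5,0); v=(2,1)
2. t=7/2 → R at (12,7/2); v=(-2,1)
3. t=6 → L at (0,19/2); v=(2,1)

Final position: (0,19/2)
Wall sequence: BRL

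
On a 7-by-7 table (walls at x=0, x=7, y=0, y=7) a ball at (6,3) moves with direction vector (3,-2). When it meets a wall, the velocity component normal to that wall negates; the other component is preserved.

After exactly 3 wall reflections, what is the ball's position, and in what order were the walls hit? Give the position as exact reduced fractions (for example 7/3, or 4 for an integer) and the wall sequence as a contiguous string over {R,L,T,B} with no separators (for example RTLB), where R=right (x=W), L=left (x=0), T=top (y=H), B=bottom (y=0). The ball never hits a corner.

Final position: (0,7/3)
Wall sequence: RBL

1. t=1/3 → R at (7,7/3); v=(-3,-2)
2. t=7/6 → B at (7/2,0); v=(-3,2)
3. t=7/6 → L at (0,7/3); v=(3,2)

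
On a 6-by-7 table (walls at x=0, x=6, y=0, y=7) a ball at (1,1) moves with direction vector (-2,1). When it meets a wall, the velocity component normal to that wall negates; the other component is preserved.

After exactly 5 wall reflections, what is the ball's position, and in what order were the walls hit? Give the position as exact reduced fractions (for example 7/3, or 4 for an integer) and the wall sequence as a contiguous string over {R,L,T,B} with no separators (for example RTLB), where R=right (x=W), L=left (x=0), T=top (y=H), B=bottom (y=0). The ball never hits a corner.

Final position: (6,7/2)
Wall sequence: LRTLR

1. t=1/2 → L at (0,3/2); v=(2,1)
2. t=3 → R at (6,9/2); v=(-2,1)
3. t=5/2 → T at (1,7); v=(-2,-1)
4. t=1/2 → L at (0,13/2); v=(2,-1)
5. t=3 → R at (6,7/2); v=(-2,-1)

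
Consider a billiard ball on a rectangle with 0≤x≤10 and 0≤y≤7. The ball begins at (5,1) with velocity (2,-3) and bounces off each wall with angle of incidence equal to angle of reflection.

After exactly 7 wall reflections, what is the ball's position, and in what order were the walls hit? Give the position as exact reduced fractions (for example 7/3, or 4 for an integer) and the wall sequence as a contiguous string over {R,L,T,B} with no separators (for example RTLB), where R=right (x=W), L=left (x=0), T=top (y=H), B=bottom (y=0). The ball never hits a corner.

Final position: (13/3,0)
Wall sequence: BRTBTLB

1. t=1/3 → B at (17/3,0); v=(2,3)
2. t=13/6 → R at (10,13/2); v=(-2,3)
3. t=1/6 → T at (29/3,7); v=(-2,-3)
4. t=7/3 → B at (5,0); v=(-2,3)
5. t=7/3 → T at (1/3,7); v=(-2,-3)
6. t=1/6 → L at (0,13/2); v=(2,-3)
7. t=13/6 → B at (13/3,0); v=(2,3)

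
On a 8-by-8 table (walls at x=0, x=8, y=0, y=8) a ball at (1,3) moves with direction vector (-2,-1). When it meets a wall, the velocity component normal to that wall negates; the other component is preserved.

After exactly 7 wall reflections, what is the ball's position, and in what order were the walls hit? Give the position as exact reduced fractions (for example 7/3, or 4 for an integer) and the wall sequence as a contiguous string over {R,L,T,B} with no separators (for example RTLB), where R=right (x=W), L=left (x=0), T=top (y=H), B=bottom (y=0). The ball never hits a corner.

1. t=1/2 → L at (0,5/2); v=(2,-1)
2. t=5/2 → B at (5,0); v=(2,1)
3. t=3/2 → R at (8,3/2); v=(-2,1)
4. t=4 → L at (0,11/2); v=(2,1)
5. t=5/2 → T at (5,8); v=(2,-1)
6. t=3/2 → R at (8,13/2); v=(-2,-1)
7. t=4 → L at (0,5/2); v=(2,-1)

Final position: (0,5/2)
Wall sequence: LBRLTRL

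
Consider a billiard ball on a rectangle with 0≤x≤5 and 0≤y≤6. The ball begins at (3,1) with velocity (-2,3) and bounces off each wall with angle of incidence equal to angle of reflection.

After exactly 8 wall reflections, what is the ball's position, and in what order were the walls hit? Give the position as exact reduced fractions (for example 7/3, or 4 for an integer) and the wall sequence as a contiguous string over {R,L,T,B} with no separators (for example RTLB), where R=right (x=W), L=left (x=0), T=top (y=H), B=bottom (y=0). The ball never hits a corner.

1. t=3/2 → L at (0,11/2); v=(2,3)
2. t=1/6 → T at (1/3,6); v=(2,-3)
3. t=2 → B at (13/3,0); v=(2,3)
4. t=1/3 → R at (5,1); v=(-2,3)
5. t=5/3 → T at (5/3,6); v=(-2,-3)
6. t=5/6 → L at (0,7/2); v=(2,-3)
7. t=7/6 → B at (7/3,0); v=(2,3)
8. t=4/3 → R at (5,4); v=(-2,3)

Final position: (5,4)
Wall sequence: LTBRTLBR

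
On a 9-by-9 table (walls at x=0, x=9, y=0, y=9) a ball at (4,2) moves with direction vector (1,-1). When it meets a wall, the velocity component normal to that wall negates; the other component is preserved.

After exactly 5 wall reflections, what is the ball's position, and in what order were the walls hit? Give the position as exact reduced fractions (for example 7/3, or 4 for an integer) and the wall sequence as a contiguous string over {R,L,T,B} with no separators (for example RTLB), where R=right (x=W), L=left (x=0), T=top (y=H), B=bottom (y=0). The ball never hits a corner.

1. t=2 → B at (6,0); v=(1,1)
2. t=3 → R at (9,3); v=(-1,1)
3. t=6 → T at (3,9); v=(-1,-1)
4. t=3 → L at (0,6); v=(1,-1)
5. t=6 → B at (6,0); v=(1,1)

Final position: (6,0)
Wall sequence: BRTLB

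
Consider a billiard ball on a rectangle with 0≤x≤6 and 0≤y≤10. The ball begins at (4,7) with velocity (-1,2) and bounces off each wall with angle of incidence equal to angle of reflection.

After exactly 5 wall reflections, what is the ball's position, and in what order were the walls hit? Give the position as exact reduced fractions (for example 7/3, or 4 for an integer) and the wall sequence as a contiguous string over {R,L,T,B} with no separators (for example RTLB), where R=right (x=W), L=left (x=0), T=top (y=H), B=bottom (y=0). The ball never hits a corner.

1. t=3/2 → T at (5/2,10); v=(-1,-2)
2. t=5/2 → L at (0,5); v=(1,-2)
3. t=5/2 → B at (5/2,0); v=(1,2)
4. t=7/2 → R at (6,7); v=(-1,2)
5. t=3/2 → T at (9/2,10); v=(-1,-2)

Final position: (9/2,10)
Wall sequence: TLBRT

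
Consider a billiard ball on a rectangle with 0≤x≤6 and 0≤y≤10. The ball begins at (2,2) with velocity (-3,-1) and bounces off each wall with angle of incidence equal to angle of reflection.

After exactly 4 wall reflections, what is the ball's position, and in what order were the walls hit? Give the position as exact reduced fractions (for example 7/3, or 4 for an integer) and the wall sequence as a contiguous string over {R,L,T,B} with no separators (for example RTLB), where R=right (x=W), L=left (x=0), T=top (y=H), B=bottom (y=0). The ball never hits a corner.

Final position: (0,8/3)
Wall sequence: LBRL

1. t=2/3 → L at (0,4/3); v=(3,-1)
2. t=4/3 → B at (4,0); v=(3,1)
3. t=2/3 → R at (6,2/3); v=(-3,1)
4. t=2 → L at (0,8/3); v=(3,1)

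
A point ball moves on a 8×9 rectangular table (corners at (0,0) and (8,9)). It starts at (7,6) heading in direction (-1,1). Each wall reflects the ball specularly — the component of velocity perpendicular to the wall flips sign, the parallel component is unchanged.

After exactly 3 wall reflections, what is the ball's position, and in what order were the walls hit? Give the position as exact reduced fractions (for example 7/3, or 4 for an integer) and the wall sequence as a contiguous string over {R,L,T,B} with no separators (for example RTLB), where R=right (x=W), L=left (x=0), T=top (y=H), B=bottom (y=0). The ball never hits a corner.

1. t=3 → T at (4,9); v=(-1,-1)
2. t=4 → L at (0,5); v=(1,-1)
3. t=5 → B at (5,0); v=(1,1)

Final position: (5,0)
Wall sequence: TLB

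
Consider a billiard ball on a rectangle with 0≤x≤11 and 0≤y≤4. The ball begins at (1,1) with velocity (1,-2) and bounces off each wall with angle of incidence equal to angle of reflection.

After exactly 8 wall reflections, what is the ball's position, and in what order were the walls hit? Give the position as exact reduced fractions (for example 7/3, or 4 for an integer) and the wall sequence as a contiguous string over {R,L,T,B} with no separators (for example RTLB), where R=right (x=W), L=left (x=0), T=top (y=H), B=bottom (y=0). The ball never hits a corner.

1. t=1/2 → B at (3/2,0); v=(1,2)
2. t=2 → T at (7/2,4); v=(1,-2)
3. t=2 → B at (11/2,0); v=(1,2)
4. t=2 → T at (15/2,4); v=(1,-2)
5. t=2 → B at (19/2,0); v=(1,2)
6. t=3/2 → R at (11,3); v=(-1,2)
7. t=1/2 → T at (21/2,4); v=(-1,-2)
8. t=2 → B at (17/2,0); v=(-1,2)

Final position: (17/2,0)
Wall sequence: BTBTBRTB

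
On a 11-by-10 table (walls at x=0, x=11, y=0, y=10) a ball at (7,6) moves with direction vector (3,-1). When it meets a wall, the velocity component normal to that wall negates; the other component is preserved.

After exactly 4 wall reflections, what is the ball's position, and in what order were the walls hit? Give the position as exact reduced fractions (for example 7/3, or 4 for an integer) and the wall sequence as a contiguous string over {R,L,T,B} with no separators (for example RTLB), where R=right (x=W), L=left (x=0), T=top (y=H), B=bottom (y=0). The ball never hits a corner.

1. t=4/3 → R at (11,14/3); v=(-3,-1)
2. t=11/3 → L at (0,1); v=(3,-1)
3. t=1 → B at (3,0); v=(3,1)
4. t=8/3 → R at (11,8/3); v=(-3,1)

Final position: (11,8/3)
Wall sequence: RLBR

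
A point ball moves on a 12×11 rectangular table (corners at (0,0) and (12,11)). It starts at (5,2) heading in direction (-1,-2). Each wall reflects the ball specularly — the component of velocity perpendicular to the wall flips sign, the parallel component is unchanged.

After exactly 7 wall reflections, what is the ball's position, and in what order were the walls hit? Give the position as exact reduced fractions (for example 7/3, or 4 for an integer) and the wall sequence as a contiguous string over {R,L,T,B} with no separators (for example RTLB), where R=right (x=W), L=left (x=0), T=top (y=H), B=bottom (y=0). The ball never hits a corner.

1. t=1 → B at (4,0); v=(-1,2)
2. t=4 → L at (0,8); v=(1,2)
3. t=3/2 → T at (3/2,11); v=(1,-2)
4. t=11/2 → B at (7,0); v=(1,2)
5. t=5 → R at (12,10); v=(-1,2)
6. t=1/2 → T at (23/2,11); v=(-1,-2)
7. t=11/2 → B at (6,0); v=(-1,2)

Final position: (6,0)
Wall sequence: BLTBRTB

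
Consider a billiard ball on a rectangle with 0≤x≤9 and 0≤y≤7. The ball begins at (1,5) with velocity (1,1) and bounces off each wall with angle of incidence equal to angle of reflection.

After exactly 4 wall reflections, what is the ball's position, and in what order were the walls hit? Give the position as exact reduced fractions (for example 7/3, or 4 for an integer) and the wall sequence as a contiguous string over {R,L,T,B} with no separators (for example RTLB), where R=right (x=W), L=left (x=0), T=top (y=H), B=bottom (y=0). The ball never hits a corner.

Final position: (1,7)
Wall sequence: TRBT

1. t=2 → T at (3,7); v=(1,-1)
2. t=6 → R at (9,1); v=(-1,-1)
3. t=1 → B at (8,0); v=(-1,1)
4. t=7 → T at (1,7); v=(-1,-1)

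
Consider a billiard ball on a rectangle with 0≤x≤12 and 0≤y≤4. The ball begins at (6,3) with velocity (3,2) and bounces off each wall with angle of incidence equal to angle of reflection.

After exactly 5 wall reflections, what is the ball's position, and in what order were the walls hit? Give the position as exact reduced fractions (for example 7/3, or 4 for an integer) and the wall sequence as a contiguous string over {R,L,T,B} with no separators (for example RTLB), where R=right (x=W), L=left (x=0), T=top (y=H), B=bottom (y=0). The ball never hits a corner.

Final position: (0,1)
Wall sequence: TRBTL

1. t=1/2 → T at (15/2,4); v=(3,-2)
2. t=3/2 → R at (12,1); v=(-3,-2)
3. t=1/2 → B at (21/2,0); v=(-3,2)
4. t=2 → T at (9/2,4); v=(-3,-2)
5. t=3/2 → L at (0,1); v=(3,-2)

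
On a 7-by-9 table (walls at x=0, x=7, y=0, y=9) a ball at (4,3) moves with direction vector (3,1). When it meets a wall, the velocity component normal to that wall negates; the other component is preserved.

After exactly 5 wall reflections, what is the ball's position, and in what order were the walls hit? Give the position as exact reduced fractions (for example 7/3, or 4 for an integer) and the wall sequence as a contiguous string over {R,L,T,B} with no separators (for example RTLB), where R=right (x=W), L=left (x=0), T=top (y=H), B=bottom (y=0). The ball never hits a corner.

1. t=1 → R at (7,4); v=(-3,1)
2. t=7/3 → L at (0,19/3); v=(3,1)
3. t=7/3 → R at (7,26/3); v=(-3,1)
4. t=1/3 → T at (6,9); v=(-3,-1)
5. t=2 → L at (0,7); v=(3,-1)

Final position: (0,7)
Wall sequence: RLRTL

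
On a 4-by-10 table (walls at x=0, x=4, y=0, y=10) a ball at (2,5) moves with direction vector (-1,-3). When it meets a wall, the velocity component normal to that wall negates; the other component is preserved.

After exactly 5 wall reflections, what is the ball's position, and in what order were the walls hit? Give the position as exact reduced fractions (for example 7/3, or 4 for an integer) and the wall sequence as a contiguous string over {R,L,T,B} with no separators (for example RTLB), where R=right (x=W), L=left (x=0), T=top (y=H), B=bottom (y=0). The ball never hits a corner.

1. t=5/3 → B at (1/3,0); v=(-1,3)
2. t=1/3 → L at (0,1); v=(1,3)
3. t=3 → T at (3,10); v=(1,-3)
4. t=1 → R at (4,7); v=(-1,-3)
5. t=7/3 → B at (5/3,0); v=(-1,3)

Final position: (5/3,0)
Wall sequence: BLTRB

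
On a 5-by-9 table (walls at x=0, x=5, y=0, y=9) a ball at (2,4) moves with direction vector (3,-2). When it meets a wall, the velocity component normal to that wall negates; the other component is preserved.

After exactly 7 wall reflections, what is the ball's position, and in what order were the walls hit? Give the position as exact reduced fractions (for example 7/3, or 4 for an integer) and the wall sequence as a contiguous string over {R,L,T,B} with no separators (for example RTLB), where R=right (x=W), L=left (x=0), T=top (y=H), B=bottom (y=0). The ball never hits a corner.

Final position: (5,20/3)
Wall sequence: RBLRLTR

1. t=1 → R at (5,2); v=(-3,-2)
2. t=1 → B at (2,0); v=(-3,2)
3. t=2/3 → L at (0,4/3); v=(3,2)
4. t=5/3 → R at (5,14/3); v=(-3,2)
5. t=5/3 → L at (0,8); v=(3,2)
6. t=1/2 → T at (3/2,9); v=(3,-2)
7. t=7/6 → R at (5,20/3); v=(-3,-2)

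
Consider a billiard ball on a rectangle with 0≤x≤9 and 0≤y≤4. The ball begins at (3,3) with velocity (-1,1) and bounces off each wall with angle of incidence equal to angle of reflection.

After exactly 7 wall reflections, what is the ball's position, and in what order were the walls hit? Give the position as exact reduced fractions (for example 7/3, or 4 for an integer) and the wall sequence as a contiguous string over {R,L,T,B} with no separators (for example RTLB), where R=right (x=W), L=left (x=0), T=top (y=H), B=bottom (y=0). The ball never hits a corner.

Final position: (4,4)
Wall sequence: TLBTRBT

1. t=1 → T at (2,4); v=(-1,-1)
2. t=2 → L at (0,2); v=(1,-1)
3. t=2 → B at (2,0); v=(1,1)
4. t=4 → T at (6,4); v=(1,-1)
5. t=3 → R at (9,1); v=(-1,-1)
6. t=1 → B at (8,0); v=(-1,1)
7. t=4 → T at (4,4); v=(-1,-1)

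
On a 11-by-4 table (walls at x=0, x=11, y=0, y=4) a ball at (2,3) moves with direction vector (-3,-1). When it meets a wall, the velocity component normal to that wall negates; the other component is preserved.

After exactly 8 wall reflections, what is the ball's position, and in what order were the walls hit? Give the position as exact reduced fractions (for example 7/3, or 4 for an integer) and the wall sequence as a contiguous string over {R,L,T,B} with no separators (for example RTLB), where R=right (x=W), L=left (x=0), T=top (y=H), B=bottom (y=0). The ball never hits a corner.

Final position: (1,4)
Wall sequence: LBRTLBRT

1. t=2/3 → L at (0,7/3); v=(3,-1)
2. t=7/3 → B at (7,0); v=(3,1)
3. t=4/3 → R at (11,4/3); v=(-3,1)
4. t=8/3 → T at (3,4); v=(-3,-1)
5. t=1 → L at (0,3); v=(3,-1)
6. t=3 → B at (9,0); v=(3,1)
7. t=2/3 → R at (11,2/3); v=(-3,1)
8. t=10/3 → T at (1,4); v=(-3,-1)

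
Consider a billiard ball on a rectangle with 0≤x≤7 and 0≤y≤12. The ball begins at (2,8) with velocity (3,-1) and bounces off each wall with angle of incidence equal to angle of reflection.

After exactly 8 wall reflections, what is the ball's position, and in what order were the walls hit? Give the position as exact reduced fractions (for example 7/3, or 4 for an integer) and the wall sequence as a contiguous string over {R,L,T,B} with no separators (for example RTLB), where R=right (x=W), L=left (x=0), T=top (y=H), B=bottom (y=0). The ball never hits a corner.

Final position: (7,23/3)
Wall sequence: RLRBLRLR

1. t=5/3 → R at (7,19/3); v=(-3,-1)
2. t=7/3 → L at (0,4); v=(3,-1)
3. t=7/3 → R at (7,5/3); v=(-3,-1)
4. t=5/3 → B at (2,0); v=(-3,1)
5. t=2/3 → L at (0,2/3); v=(3,1)
6. t=7/3 → R at (7,3); v=(-3,1)
7. t=7/3 → L at (0,16/3); v=(3,1)
8. t=7/3 → R at (7,23/3); v=(-3,1)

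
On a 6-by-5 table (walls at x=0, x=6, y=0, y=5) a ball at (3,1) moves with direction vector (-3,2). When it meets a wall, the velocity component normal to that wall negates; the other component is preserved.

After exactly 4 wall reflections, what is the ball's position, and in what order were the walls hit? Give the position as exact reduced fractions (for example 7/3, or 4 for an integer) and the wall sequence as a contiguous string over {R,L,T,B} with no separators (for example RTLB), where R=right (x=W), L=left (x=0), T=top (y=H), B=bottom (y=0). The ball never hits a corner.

1. t=1 → L at (0,3); v=(3,2)
2. t=1 → T at (3,5); v=(3,-2)
3. t=1 → R at (6,3); v=(-3,-2)
4. t=3/2 → B at (3/2,0); v=(-3,2)

Final position: (3/2,0)
Wall sequence: LTRB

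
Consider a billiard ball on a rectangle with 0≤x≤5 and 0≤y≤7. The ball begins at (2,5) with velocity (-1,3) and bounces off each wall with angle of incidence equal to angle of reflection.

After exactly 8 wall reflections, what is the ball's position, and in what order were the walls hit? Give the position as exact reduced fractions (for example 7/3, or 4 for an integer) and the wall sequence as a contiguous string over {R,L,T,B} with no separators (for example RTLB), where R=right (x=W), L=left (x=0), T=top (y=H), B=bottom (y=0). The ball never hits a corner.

Final position: (0,1)
Wall sequence: TLBTRBTL

1. t=2/3 → T at (4/3,7); v=(-1,-3)
2. t=4/3 → L at (0,3); v=(1,-3)
3. t=1 → B at (1,0); v=(1,3)
4. t=7/3 → T at (10/3,7); v=(1,-3)
5. t=5/3 → R at (5,2); v=(-1,-3)
6. t=2/3 → B at (13/3,0); v=(-1,3)
7. t=7/3 → T at (2,7); v=(-1,-3)
8. t=2 → L at (0,1); v=(1,-3)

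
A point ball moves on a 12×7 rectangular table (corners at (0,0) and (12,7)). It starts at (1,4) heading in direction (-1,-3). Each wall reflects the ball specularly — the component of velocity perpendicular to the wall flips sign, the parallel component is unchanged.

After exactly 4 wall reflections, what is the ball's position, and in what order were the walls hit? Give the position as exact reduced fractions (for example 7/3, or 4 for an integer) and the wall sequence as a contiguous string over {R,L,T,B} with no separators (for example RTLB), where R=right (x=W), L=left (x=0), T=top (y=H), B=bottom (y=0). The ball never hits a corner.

Final position: (5,0)
Wall sequence: LBTB

1. t=1 → L at (0,1); v=(1,-3)
2. t=1/3 → B at (1/3,0); v=(1,3)
3. t=7/3 → T at (8/3,7); v=(1,-3)
4. t=7/3 → B at (5,0); v=(1,3)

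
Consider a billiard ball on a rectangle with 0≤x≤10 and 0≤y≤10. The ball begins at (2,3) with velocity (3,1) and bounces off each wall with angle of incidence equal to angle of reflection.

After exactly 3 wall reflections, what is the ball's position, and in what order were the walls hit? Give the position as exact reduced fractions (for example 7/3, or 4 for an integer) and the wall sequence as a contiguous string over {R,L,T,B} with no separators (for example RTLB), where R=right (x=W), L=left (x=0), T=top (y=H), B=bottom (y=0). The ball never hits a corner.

Final position: (3,10)
Wall sequence: RLT

1. t=8/3 → R at (10,17/3); v=(-3,1)
2. t=10/3 → L at (0,9); v=(3,1)
3. t=1 → T at (3,10); v=(3,-1)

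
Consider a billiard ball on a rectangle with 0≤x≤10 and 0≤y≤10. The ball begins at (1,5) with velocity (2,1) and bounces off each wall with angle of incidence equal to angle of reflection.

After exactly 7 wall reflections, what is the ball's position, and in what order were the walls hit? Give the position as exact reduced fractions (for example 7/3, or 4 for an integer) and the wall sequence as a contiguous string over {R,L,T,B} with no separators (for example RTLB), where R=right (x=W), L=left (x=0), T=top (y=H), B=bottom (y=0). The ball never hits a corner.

1. t=9/2 → R at (10,19/2); v=(-2,1)
2. t=1/2 → T at (9,10); v=(-2,-1)
3. t=9/2 → L at (0,11/2); v=(2,-1)
4. t=5 → R at (10,1/2); v=(-2,-1)
5. t=1/2 → B at (9,0); v=(-2,1)
6. t=9/2 → L at (0,9/2); v=(2,1)
7. t=5 → R at (10,19/2); v=(-2,1)

Final position: (10,19/2)
Wall sequence: RTLRBLR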